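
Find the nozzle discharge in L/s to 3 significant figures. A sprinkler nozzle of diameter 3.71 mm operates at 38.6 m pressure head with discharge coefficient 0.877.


Approach: apply the orifice equation, Q = Cd*A*sqrt(2*g*h), A = pi*(d/2)^2.
A = pi*(3.71e-3/2)^2 = 1.0810e-05 m^2
Q = 0.877 * 1.0810e-05 * sqrt(2*9.81*38.6) * 1000 = 0.261 L/s
Therefore the nozzle discharge = 0.261 L/s.


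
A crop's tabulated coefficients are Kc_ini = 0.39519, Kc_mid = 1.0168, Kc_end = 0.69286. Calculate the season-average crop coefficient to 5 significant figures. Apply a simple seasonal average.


Approach: apply a simple seasonal average, Kc_avg = (Kc_ini + Kc_mid + Kc_end)/3.
Kc_avg = (0.39519 + 1.0168 + 0.69286)/3 = 0.70162
Therefore the season-average crop coefficient = 0.70162.


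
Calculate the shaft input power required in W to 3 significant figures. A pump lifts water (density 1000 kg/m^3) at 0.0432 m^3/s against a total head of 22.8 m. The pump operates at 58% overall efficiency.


Approach: apply hydraulic power then efficiency conversion, P = rho*g*Q*H; P_in = P/eta.
Step 1 — hydraulic power (P = rho*g*Q*H):
  P = 1000 * 9.81 * 0.0432 * 22.8 = 9662.5 W
Step 2 — input power: P_in = P/eta = 9662.5 / 0.58 = 16700 W
Therefore the shaft input power required = 16700 W.


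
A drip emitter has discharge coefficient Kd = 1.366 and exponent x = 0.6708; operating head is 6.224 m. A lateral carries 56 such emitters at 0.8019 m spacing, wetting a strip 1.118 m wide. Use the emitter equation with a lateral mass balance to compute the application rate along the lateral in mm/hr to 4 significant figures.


Approach: apply the emitter equation with a lateral mass balance, q = Kd*h^x; Q = n*q; rate = Q/(n*spacing*width).
Step 1 — single emitter flow (q = Kd*h^x):
  q = 1.366 * 6.224^0.6708 = 4.65707 L/hr
Step 2 — total lateral flow: Q = 56 * 4.65707 = 260.796 L/hr
Step 3 — wetted area: A = 56 * 0.8019 * 1.118 = 50.2054 m^2
Step 4 — application rate: Q/A = 260.796/50.2054 = 5.195 mm/hr
Therefore the application rate along the lateral = 5.195 mm/hr.


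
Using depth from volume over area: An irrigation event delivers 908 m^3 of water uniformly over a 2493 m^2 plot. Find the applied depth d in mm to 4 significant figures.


Approach: apply depth from volume over area, d = (V/A)*1000.
d = (908 / 2493) * 1000 = 364.2 mm
Therefore the applied depth d = 364.2 mm.


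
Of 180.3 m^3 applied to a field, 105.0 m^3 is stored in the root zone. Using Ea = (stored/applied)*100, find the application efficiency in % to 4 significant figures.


Ea = (105.0/180.3)*100 = 58.24 %
Therefore the application efficiency = 58.24 %.


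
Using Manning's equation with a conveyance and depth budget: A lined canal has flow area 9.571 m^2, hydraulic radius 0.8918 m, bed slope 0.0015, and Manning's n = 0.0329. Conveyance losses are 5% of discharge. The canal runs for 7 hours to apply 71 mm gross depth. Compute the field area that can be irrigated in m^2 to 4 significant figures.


Approach: apply Manning's equation with a conveyance and depth budget, Q = (1/n)*A*R^(2/3)*S^(1/2); Q_field = Q*(1-loss); Area = Q_field*t/(d/1000).
Step 1 — canal discharge (Manning's equation):
  Q = (1/0.0329) * 9.571 * 0.8918^(2/3) * 0.0015^(1/2) = 10.4388 m^3/s
Step 2 — delivered flow: Q_field = 10.4388*(1 - 5/100) = 9.91689 m^3/s
Step 3 — volume delivered: V = 9.91689 * 7*3600 = 249906 m^3
Step 4 — area served: A = V / (depth/1000) = 249906 / 0.071 = 3520000 m^2
Therefore the field area that can be irrigated = 3520000 m^2.


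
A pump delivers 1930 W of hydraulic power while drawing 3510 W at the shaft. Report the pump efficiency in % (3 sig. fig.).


Approach: apply the efficiency ratio, eta = (P_out/P_in)*100.
eta = (1930 / 3510) * 100 = 55.0 %
Therefore the pump efficiency = 55.0 %.


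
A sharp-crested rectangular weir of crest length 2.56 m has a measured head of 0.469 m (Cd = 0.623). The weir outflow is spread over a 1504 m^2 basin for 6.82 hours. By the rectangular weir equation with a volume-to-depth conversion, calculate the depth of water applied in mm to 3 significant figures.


Approach: apply the rectangular weir equation with a volume-to-depth conversion, Q = (2/3)*Cd*L*sqrt(2g)*H^1.5; d = Q*t/A * 1000.
Step 1 — weir discharge:
  Q = (2/3)*0.623*2.56*sqrt(2*9.81)*0.469^1.5 = 1.5127 m^3/s
Step 2 — volume: V = 1.5127 * 6.82*3600 = 37139 m^3
Step 3 — depth: d = V/A * 1000 = 37139/1504 * 1000 = 24700 mm
Therefore the depth of water applied = 24700 mm.


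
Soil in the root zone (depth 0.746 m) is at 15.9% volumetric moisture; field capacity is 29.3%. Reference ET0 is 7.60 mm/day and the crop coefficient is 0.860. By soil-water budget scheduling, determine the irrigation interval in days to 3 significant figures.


Approach: apply soil-water budget scheduling, SMD = (FC-theta)/100*depth*1000; ETc = ET0*Kc; interval = SMD/ETc.
Step 1 — soil moisture deficit:
  SMD = (29.3 - 15.9)/100 * 0.746 * 1000 = 99.964 mm
Step 2 — daily crop ET (ETc = ET0*Kc):
  ETc = 7.60 * 0.860 = 6.5360 mm/day
Step 3 — irrigation interval (SMD/ETc):
  interval = 99.964 / 6.5360 = 15.3 days
Therefore the irrigation interval = 15.3 days.


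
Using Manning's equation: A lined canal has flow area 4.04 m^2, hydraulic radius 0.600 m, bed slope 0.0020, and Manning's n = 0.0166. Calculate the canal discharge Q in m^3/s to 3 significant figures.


Approach: apply Manning's equation, Q = (1/n)*A*R^(2/3)*S^(1/2).
Q = (1/0.0166) * 4.04 * 0.600^(2/3) * 0.0020^(1/2) = 7.74 m^3/s
Therefore the canal discharge Q = 7.74 m^3/s.


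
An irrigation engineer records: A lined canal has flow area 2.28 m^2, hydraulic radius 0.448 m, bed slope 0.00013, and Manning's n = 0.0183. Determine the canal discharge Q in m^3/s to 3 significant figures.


Approach: apply Manning's equation, Q = (1/n)*A*R^(2/3)*S^(1/2).
Q = (1/0.0183) * 2.28 * 0.448^(2/3) * 0.00013^(1/2) = 0.832 m^3/s
Therefore the canal discharge Q = 0.832 m^3/s.


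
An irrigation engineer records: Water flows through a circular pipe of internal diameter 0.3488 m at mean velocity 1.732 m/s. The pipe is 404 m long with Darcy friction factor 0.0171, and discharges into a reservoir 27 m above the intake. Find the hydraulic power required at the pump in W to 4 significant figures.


Approach: apply continuity + Darcy-Weisbach + hydraulic power, Q = A*v; hf = f*(L/D)*(v^2/(2g)); H = static + hf; P = rho*g*Q*H.
Step 1 — flow rate (continuity, Q = A*v):
  A = pi*(0.3488/2)^2 = 0.0955527 m^2
  Q = 0.0955527 * 1.732 = 0.165497 m^3/s
Step 2 — friction head loss (Darcy-Weisbach):
  hf = 0.0171 * (404/0.3488) * (1.732^2 / (2*9.81))
  hf = 3.02829 m
Step 3 — total head: H = 27 + 3.02829 = 30.0283 m
Step 4 — hydraulic power (P = rho*g*Q*H):
  P = 1000 * 9.81 * 0.165497 * 30.0283 = 48750 W
Therefore the hydraulic power required at the pump = 48750 W.


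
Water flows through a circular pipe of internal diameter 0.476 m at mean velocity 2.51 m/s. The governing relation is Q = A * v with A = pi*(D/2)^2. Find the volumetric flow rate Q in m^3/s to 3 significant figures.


A = pi*(0.476/2)^2 = 0.17795 m^2
Q = 0.17795 * 2.51 = 0.447 m^3/s
Therefore the volumetric flow rate Q = 0.447 m^3/s.


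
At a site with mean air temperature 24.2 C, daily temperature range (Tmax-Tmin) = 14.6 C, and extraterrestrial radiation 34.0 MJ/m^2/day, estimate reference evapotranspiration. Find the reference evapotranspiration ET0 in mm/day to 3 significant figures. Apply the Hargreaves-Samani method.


Approach: apply the Hargreaves-Samani method, ET0 = 0.0023*(Tmean+17.8)*sqrt(Tmax-Tmin)*0.408*Ra.
ET0 = 0.0023*(24.2+17.8)*sqrt(14.6)*0.408*34.0 = 5.12 mm/day
Therefore the reference evapotranspiration ET0 = 5.12 mm/day.


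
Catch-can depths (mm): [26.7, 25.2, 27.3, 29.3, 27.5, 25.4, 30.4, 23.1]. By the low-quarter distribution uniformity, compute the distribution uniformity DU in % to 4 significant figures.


Approach: apply the low-quarter distribution uniformity, DU = (mean of lowest quarter of readings / overall mean)*100.
sorted lowest 2 of 8: [23.1, 25.2] -> mean = 24.1500 mm
overall mean = 26.8625 mm
DU = (24.1500/26.8625)*100 = 89.90 %
Therefore the distribution uniformity DU = 89.90 %.


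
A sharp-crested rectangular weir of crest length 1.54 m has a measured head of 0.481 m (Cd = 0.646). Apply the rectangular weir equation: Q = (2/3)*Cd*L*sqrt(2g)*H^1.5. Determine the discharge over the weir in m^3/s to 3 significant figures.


Q = (2/3)*0.646*1.54*sqrt(2*9.81)*0.481^1.5 = 0.980 m^3/s
Therefore the discharge over the weir = 0.980 m^3/s.


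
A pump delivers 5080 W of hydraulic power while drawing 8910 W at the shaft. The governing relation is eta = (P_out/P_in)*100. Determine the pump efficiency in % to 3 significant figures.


eta = (5080 / 8910) * 100 = 57.0 %
Therefore the pump efficiency = 57.0 %.


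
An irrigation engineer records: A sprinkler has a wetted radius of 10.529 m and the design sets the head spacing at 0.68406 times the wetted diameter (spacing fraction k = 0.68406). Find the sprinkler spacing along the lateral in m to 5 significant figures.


Approach: apply the sprinkler spacing rule (spacing as a fraction of wetted diameter), S = k*(2*R).
S = 0.68406 * (2 * 10.529) = 14.405 m
Therefore the sprinkler spacing along the lateral = 14.405 m.


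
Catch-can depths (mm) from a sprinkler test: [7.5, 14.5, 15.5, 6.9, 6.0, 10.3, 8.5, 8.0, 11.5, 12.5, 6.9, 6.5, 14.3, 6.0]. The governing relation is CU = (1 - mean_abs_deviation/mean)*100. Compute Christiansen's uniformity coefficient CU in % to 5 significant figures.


mean = 9.635714 mm
mean |d_i - mean| = 2.969388 mm
CU = (1 - 2.969388/9.635714)*100 = 69.184 %
Therefore Christiansen's uniformity coefficient CU = 69.184 %.


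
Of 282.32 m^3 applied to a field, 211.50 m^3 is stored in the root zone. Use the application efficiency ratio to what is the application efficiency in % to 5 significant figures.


Approach: apply the application efficiency ratio, Ea = (stored/applied)*100.
Ea = (211.50/282.32)*100 = 74.915 %
Therefore the application efficiency = 74.915 %.


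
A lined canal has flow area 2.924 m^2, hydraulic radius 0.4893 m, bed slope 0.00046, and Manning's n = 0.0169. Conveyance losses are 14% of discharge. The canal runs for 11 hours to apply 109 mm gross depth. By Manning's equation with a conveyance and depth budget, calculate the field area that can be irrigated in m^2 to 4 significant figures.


Approach: apply Manning's equation with a conveyance and depth budget, Q = (1/n)*A*R^(2/3)*S^(1/2); Q_field = Q*(1-loss); Area = Q_field*t/(d/1000).
Step 1 — canal discharge (Manning's equation):
  Q = (1/0.0169) * 2.924 * 0.4893^(2/3) * 0.00046^(1/2) = 2.30420 m^3/s
Step 2 — delivered flow: Q_field = 2.30420*(1 - 14/100) = 1.98161 m^3/s
Step 3 — volume delivered: V = 1.98161 * 11*3600 = 78471.8 m^3
Step 4 — area served: A = V / (depth/1000) = 78471.8 / 0.109 = 719900 m^2
Therefore the field area that can be irrigated = 719900 m^2.


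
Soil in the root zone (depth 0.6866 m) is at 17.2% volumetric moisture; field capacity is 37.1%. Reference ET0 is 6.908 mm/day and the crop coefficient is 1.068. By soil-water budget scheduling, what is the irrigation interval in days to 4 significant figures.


Approach: apply soil-water budget scheduling, SMD = (FC-theta)/100*depth*1000; ETc = ET0*Kc; interval = SMD/ETc.
Step 1 — soil moisture deficit:
  SMD = (37.1 - 17.2)/100 * 0.6866 * 1000 = 136.633 mm
Step 2 — daily crop ET (ETc = ET0*Kc):
  ETc = 6.908 * 1.068 = 7.37774 mm/day
Step 3 — irrigation interval (SMD/ETc):
  interval = 136.633 / 7.37774 = 18.52 days
Therefore the irrigation interval = 18.52 days.


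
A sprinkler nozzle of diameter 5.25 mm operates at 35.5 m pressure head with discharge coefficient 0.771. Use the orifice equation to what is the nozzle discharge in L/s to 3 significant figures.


Approach: apply the orifice equation, Q = Cd*A*sqrt(2*g*h), A = pi*(d/2)^2.
A = pi*(5.25e-3/2)^2 = 2.1648e-05 m^2
Q = 0.771 * 2.1648e-05 * sqrt(2*9.81*35.5) * 1000 = 0.440 L/s
Therefore the nozzle discharge = 0.440 L/s.


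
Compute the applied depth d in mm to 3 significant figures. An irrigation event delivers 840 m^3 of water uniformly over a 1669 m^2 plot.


Approach: apply depth from volume over area, d = (V/A)*1000.
d = (840 / 1669) * 1000 = 503 mm
Therefore the applied depth d = 503 mm.


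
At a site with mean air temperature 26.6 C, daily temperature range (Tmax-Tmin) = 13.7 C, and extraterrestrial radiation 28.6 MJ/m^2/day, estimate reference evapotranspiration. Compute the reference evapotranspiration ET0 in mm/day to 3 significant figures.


Approach: apply the Hargreaves-Samani method, ET0 = 0.0023*(Tmean+17.8)*sqrt(Tmax-Tmin)*0.408*Ra.
ET0 = 0.0023*(26.6+17.8)*sqrt(13.7)*0.408*28.6 = 4.41 mm/day
Therefore the reference evapotranspiration ET0 = 4.41 mm/day.


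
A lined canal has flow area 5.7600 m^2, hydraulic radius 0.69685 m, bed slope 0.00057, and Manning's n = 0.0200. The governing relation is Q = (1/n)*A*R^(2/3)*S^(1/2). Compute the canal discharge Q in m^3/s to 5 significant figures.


Q = (1/0.0200) * 5.7600 * 0.69685^(2/3) * 0.00057^(1/2) = 5.4045 m^3/s
Therefore the canal discharge Q = 5.4045 m^3/s.


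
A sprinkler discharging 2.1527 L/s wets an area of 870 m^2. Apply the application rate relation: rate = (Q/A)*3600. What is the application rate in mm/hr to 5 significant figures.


rate = (2.1527 / 870) * 3600 = 8.9077 mm/hr
Therefore the application rate = 8.9077 mm/hr.


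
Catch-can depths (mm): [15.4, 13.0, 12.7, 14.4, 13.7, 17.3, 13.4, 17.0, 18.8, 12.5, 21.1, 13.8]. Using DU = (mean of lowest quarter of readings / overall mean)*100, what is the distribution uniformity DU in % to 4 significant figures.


sorted lowest 3 of 12: [12.5, 12.7, 13.0] -> mean = 12.7333 mm
overall mean = 15.2583 mm
DU = (12.7333/15.2583)*100 = 83.45 %
Therefore the distribution uniformity DU = 83.45 %.


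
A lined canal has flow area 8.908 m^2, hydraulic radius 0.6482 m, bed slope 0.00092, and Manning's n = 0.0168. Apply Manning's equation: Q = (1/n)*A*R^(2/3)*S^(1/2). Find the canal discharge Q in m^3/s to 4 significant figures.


Q = (1/0.0168) * 8.908 * 0.6482^(2/3) * 0.00092^(1/2) = 12.05 m^3/s
Therefore the canal discharge Q = 12.05 m^3/s.


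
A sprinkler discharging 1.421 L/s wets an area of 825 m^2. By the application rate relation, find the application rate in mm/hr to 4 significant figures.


Approach: apply the application rate relation, rate = (Q/A)*3600.
rate = (1.421 / 825) * 3600 = 6.201 mm/hr
Therefore the application rate = 6.201 mm/hr.


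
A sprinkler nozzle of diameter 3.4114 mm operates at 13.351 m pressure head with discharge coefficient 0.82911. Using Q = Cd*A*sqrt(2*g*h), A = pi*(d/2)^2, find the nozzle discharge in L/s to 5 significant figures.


A = pi*(3.4114e-3/2)^2 = 9.140189e-06 m^2
Q = 0.82911 * 9.140189e-06 * sqrt(2*9.81*13.351) * 1000 = 0.12265 L/s
Therefore the nozzle discharge = 0.12265 L/s.


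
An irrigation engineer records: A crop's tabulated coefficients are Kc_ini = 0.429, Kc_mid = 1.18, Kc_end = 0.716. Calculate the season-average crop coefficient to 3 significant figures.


Approach: apply a simple seasonal average, Kc_avg = (Kc_ini + Kc_mid + Kc_end)/3.
Kc_avg = (0.429 + 1.18 + 0.716)/3 = 0.775
Therefore the season-average crop coefficient = 0.775.


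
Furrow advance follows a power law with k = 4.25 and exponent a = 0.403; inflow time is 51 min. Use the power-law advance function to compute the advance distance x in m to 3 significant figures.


Approach: apply the power-law advance function, x = k*t^a.
x = 4.25 * 51^0.403 = 20.7 m
Therefore the advance distance x = 20.7 m.


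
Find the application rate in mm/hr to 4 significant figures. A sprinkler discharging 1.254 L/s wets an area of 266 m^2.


Approach: apply the application rate relation, rate = (Q/A)*3600.
rate = (1.254 / 266) * 3600 = 16.97 mm/hr
Therefore the application rate = 16.97 mm/hr.


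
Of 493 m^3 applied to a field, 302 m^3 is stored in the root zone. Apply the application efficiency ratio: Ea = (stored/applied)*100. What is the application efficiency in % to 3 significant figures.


Ea = (302/493)*100 = 61.3 %
Therefore the application efficiency = 61.3 %.


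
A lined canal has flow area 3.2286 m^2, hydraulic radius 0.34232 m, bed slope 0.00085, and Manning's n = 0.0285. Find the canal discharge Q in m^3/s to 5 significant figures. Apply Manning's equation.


Approach: apply Manning's equation, Q = (1/n)*A*R^(2/3)*S^(1/2).
Q = (1/0.0285) * 3.2286 * 0.34232^(2/3) * 0.00085^(1/2) = 1.6162 m^3/s
Therefore the canal discharge Q = 1.6162 m^3/s.


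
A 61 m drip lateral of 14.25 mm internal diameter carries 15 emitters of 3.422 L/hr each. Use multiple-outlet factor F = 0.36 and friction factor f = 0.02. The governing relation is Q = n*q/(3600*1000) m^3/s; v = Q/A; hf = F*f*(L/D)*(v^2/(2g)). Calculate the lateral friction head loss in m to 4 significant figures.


Q = 15*3.422/(3600*1000) = 1.42583e-05 m^3/s
A = pi*(14.25e-3/2)^2 = 1.59485e-04 m^2, so v = Q/A = 0.0894024 m/s
hf = 0.36*0.02*(61/0.01425)*(0.0894024^2/(2*9.81)) = 0.01256 m
Therefore the lateral friction head loss = 0.01256 m.


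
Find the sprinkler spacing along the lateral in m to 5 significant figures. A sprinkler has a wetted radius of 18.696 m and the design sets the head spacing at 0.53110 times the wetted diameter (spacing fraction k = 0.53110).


Approach: apply the sprinkler spacing rule (spacing as a fraction of wetted diameter), S = k*(2*R).
S = 0.53110 * (2 * 18.696) = 19.859 m
Therefore the sprinkler spacing along the lateral = 19.859 m.


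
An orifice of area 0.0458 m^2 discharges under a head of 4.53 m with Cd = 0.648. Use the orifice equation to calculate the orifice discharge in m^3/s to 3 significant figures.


Approach: apply the orifice equation, Q = Cd*A*sqrt(2*g*h).
Q = 0.648 * 0.0458 * sqrt(2*9.81*4.53) = 0.280 m^3/s
Therefore the orifice discharge = 0.280 m^3/s.


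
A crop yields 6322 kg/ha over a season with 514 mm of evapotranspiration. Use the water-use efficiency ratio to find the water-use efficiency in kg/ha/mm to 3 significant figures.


Approach: apply the water-use efficiency ratio, WUE = yield/ET.
WUE = 6322 / 514 = 12.3 kg/ha/mm
Therefore the water-use efficiency = 12.3 kg/ha/mm.


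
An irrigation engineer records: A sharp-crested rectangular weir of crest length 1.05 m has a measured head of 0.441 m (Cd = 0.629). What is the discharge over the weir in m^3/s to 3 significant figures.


Approach: apply the rectangular weir equation, Q = (2/3)*Cd*L*sqrt(2g)*H^1.5.
Q = (2/3)*0.629*1.05*sqrt(2*9.81)*0.441^1.5 = 0.571 m^3/s
Therefore the discharge over the weir = 0.571 m^3/s.


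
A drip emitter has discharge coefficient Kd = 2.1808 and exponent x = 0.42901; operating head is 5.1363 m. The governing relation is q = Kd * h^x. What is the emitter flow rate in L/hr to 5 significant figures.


q = 2.1808 * 5.1363^0.42901 = 4.4004 L/hr
Therefore the emitter flow rate = 4.4004 L/hr.


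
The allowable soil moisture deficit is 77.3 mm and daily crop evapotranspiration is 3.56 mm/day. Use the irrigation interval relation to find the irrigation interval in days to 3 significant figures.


Approach: apply the irrigation interval relation, interval = SMD / ETc.
interval = 77.3 / 3.56 = 21.7 days
Therefore the irrigation interval = 21.7 days.


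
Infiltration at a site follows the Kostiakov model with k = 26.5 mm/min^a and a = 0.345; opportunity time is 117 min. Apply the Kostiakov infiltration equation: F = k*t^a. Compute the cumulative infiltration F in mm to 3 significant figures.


F = 26.5 * 117^0.345 = 137 mm
Therefore the cumulative infiltration F = 137 mm.


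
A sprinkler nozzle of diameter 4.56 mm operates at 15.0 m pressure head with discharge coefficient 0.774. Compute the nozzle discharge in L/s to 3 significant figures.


Approach: apply the orifice equation, Q = Cd*A*sqrt(2*g*h), A = pi*(d/2)^2.
A = pi*(4.56e-3/2)^2 = 1.6331e-05 m^2
Q = 0.774 * 1.6331e-05 * sqrt(2*9.81*15.0) * 1000 = 0.217 L/s
Therefore the nozzle discharge = 0.217 L/s.


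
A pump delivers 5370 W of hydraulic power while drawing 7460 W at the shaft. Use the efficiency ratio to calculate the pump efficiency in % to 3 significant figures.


Approach: apply the efficiency ratio, eta = (P_out/P_in)*100.
eta = (5370 / 7460) * 100 = 72.0 %
Therefore the pump efficiency = 72.0 %.


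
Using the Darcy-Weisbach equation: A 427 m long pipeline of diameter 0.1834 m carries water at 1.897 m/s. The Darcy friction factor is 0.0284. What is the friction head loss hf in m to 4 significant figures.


Approach: apply the Darcy-Weisbach equation, hf = f*(L/D)*(v^2/(2g)).
hf = 0.0284 * (427/0.1834) * (1.897^2 / (2*9.81))
hf = 12.13 m
Therefore the friction head loss hf = 12.13 m.


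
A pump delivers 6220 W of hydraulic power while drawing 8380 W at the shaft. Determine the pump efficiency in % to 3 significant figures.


Approach: apply the efficiency ratio, eta = (P_out/P_in)*100.
eta = (6220 / 8380) * 100 = 74.2 %
Therefore the pump efficiency = 74.2 %.


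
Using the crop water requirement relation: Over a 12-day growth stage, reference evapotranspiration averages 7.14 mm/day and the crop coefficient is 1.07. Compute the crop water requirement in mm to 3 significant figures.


Approach: apply the crop water requirement relation, CWR = ET0 * Kc * days.
CWR = 7.14 * 1.07 * 12 = 91.7 mm
Therefore the crop water requirement = 91.7 mm.


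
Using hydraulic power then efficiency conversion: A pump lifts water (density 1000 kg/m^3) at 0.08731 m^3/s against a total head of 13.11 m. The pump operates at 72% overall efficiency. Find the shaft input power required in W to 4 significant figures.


Approach: apply hydraulic power then efficiency conversion, P = rho*g*Q*H; P_in = P/eta.
Step 1 — hydraulic power (P = rho*g*Q*H):
  P = 1000 * 9.81 * 0.08731 * 13.11 = 11228.9 W
Step 2 — input power: P_in = P/eta = 11228.9 / 0.72 = 15600 W
Therefore the shaft input power required = 15600 W.


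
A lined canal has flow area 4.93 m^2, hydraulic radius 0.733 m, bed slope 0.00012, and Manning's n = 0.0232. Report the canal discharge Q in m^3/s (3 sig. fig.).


Approach: apply Manning's equation, Q = (1/n)*A*R^(2/3)*S^(1/2).
Q = (1/0.0232) * 4.93 * 0.733^(2/3) * 0.00012^(1/2) = 1.89 m^3/s
Therefore the canal discharge Q = 1.89 m^3/s.


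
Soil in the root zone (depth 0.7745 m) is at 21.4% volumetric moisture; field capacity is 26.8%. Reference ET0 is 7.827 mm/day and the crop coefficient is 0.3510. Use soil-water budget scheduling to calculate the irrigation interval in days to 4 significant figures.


Approach: apply soil-water budget scheduling, SMD = (FC-theta)/100*depth*1000; ETc = ET0*Kc; interval = SMD/ETc.
Step 1 — soil moisture deficit:
  SMD = (26.8 - 21.4)/100 * 0.7745 * 1000 = 41.8230 mm
Step 2 — daily crop ET (ETc = ET0*Kc):
  ETc = 7.827 * 0.3510 = 2.74728 mm/day
Step 3 — irrigation interval (SMD/ETc):
  interval = 41.8230 / 2.74728 = 15.22 days
Therefore the irrigation interval = 15.22 days.


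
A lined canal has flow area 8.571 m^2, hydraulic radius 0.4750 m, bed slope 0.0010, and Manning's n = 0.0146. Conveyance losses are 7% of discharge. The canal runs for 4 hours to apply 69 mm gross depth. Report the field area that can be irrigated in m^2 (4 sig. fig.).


Approach: apply Manning's equation with a conveyance and depth budget, Q = (1/n)*A*R^(2/3)*S^(1/2); Q_field = Q*(1-loss); Area = Q_field*t/(d/1000).
Step 1 — canal discharge (Manning's equation):
  Q = (1/0.0146) * 8.571 * 0.4750^(2/3) * 0.0010^(1/2) = 11.3016 m^3/s
Step 2 — delivered flow: Q_field = 11.3016*(1 - 7/100) = 10.5105 m^3/s
Step 3 — volume delivered: V = 10.5105 * 4*3600 = 151351 m^3
Step 4 — area served: A = V / (depth/1000) = 151351 / 0.069 = 2193000 m^2
Therefore the field area that can be irrigated = 2193000 m^2.


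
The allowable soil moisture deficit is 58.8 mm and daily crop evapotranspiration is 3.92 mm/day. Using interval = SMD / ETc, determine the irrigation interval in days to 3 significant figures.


interval = 58.8 / 3.92 = 15.0 days
Therefore the irrigation interval = 15.0 days.


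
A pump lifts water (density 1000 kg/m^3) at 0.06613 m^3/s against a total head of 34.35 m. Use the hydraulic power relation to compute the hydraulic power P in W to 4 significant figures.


Approach: apply the hydraulic power relation, P = rho*g*Q*H.
P = 1000 * 9.81 * 0.06613 * 34.35 = 22280 W
Therefore the hydraulic power P = 22280 W.


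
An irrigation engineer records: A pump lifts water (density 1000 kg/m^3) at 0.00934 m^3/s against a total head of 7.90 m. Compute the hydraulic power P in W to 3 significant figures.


Approach: apply the hydraulic power relation, P = rho*g*Q*H.
P = 1000 * 9.81 * 0.00934 * 7.90 = 724 W
Therefore the hydraulic power P = 724 W.


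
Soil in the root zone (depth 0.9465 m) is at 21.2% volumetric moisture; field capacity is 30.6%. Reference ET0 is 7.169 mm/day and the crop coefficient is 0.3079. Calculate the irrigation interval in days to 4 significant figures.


Approach: apply soil-water budget scheduling, SMD = (FC-theta)/100*depth*1000; ETc = ET0*Kc; interval = SMD/ETc.
Step 1 — soil moisture deficit:
  SMD = (30.6 - 21.2)/100 * 0.9465 * 1000 = 88.9710 mm
Step 2 — daily crop ET (ETc = ET0*Kc):
  ETc = 7.169 * 0.3079 = 2.20734 mm/day
Step 3 — irrigation interval (SMD/ETc):
  interval = 88.9710 / 2.20734 = 40.31 days
Therefore the irrigation interval = 40.31 days.


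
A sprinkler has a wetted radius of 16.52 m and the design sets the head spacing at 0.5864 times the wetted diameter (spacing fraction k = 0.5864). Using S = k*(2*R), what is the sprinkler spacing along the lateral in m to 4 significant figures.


S = 0.5864 * (2 * 16.52) = 19.37 m
Therefore the sprinkler spacing along the lateral = 19.37 m.


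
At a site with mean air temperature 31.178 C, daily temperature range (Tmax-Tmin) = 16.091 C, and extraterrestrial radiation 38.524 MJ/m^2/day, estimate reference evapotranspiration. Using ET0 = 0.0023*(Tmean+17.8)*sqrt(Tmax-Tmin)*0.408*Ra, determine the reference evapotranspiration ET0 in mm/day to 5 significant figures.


ET0 = 0.0023*(31.178+17.8)*sqrt(16.091)*0.408*38.524 = 7.1025 mm/day
Therefore the reference evapotranspiration ET0 = 7.1025 mm/day.


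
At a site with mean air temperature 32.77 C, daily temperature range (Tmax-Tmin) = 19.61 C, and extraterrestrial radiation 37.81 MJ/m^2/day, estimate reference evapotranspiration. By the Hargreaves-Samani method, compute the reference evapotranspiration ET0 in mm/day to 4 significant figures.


Approach: apply the Hargreaves-Samani method, ET0 = 0.0023*(Tmean+17.8)*sqrt(Tmax-Tmin)*0.408*Ra.
ET0 = 0.0023*(32.77+17.8)*sqrt(19.61)*0.408*37.81 = 7.946 mm/day
Therefore the reference evapotranspiration ET0 = 7.946 mm/day.


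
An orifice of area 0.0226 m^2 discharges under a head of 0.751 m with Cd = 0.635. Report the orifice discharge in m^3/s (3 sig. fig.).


Approach: apply the orifice equation, Q = Cd*A*sqrt(2*g*h).
Q = 0.635 * 0.0226 * sqrt(2*9.81*0.751) = 0.0551 m^3/s
Therefore the orifice discharge = 0.0551 m^3/s.


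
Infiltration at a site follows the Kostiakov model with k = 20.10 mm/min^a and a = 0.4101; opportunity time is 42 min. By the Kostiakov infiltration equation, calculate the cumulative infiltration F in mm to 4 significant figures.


Approach: apply the Kostiakov infiltration equation, F = k*t^a.
F = 20.10 * 42^0.4101 = 93.09 mm
Therefore the cumulative infiltration F = 93.09 mm.


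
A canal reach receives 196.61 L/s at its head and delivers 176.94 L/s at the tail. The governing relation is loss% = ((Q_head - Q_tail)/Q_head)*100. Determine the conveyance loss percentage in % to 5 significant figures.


loss = ((196.61 - 176.94)/196.61)*100 = 10.005 %
Therefore the conveyance loss percentage = 10.005 %.


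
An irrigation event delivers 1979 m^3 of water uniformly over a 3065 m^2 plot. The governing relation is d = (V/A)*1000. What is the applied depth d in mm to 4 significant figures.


d = (1979 / 3065) * 1000 = 645.7 mm
Therefore the applied depth d = 645.7 mm.


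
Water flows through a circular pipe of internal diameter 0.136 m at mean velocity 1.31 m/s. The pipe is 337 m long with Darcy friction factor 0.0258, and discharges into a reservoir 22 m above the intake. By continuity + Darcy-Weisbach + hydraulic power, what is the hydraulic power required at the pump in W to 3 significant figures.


Approach: apply continuity + Darcy-Weisbach + hydraulic power, Q = A*v; hf = f*(L/D)*(v^2/(2g)); H = static + hf; P = rho*g*Q*H.
Step 1 — flow rate (continuity, Q = A*v):
  A = pi*(0.136/2)^2 = 0.014527 m^2
  Q = 0.014527 * 1.31 = 0.019030 m^3/s
Step 2 — friction head loss (Darcy-Weisbach):
  hf = 0.0258 * (337/0.136) * (1.31^2 / (2*9.81))
  hf = 5.5918 m
Step 3 — total head: H = 22 + 5.5918 = 27.592 m
Step 4 — hydraulic power (P = rho*g*Q*H):
  P = 1000 * 9.81 * 0.019030 * 27.592 = 5150 W
Therefore the hydraulic power required at the pump = 5150 W.


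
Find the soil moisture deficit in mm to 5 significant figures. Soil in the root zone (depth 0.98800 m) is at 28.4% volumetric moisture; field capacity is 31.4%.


Approach: apply the soil moisture deficit relation, SMD = (FC - theta)/100 * depth * 1000.
SMD = (31.4 - 28.4)/100 * 0.98800 * 1000 = 29.640 mm
Therefore the soil moisture deficit = 29.640 mm.


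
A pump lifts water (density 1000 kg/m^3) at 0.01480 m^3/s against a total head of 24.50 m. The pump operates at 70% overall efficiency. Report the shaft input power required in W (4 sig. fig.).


Approach: apply hydraulic power then efficiency conversion, P = rho*g*Q*H; P_in = P/eta.
Step 1 — hydraulic power (P = rho*g*Q*H):
  P = 1000 * 9.81 * 0.01480 * 24.50 = 3557.11 W
Step 2 — input power: P_in = P/eta = 3557.11 / 0.7 = 5082 W
Therefore the shaft input power required = 5082 W.


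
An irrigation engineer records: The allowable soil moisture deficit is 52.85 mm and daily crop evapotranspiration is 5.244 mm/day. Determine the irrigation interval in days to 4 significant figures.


Approach: apply the irrigation interval relation, interval = SMD / ETc.
interval = 52.85 / 5.244 = 10.08 days
Therefore the irrigation interval = 10.08 days.


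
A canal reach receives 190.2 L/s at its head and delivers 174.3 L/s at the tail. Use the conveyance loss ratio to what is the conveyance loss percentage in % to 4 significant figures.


Approach: apply the conveyance loss ratio, loss% = ((Q_head - Q_tail)/Q_head)*100.
loss = ((190.2 - 174.3)/190.2)*100 = 8.360 %
Therefore the conveyance loss percentage = 8.360 %.


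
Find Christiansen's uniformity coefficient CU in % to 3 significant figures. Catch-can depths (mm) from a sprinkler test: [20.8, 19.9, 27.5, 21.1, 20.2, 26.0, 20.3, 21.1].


Approach: apply Christiansen's uniformity coefficient, CU = (1 - mean_abs_deviation/mean)*100.
mean = 22.113 mm
mean |d_i - mean| = 2.3188 mm
CU = (1 - 2.3188/22.113)*100 = 89.5 %
Therefore Christiansen's uniformity coefficient CU = 89.5 %.


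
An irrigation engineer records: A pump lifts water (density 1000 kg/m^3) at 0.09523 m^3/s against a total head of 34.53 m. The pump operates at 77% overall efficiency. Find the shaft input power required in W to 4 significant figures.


Approach: apply hydraulic power then efficiency conversion, P = rho*g*Q*H; P_in = P/eta.
Step 1 — hydraulic power (P = rho*g*Q*H):
  P = 1000 * 9.81 * 0.09523 * 34.53 = 32258.1 W
Step 2 — input power: P_in = P/eta = 32258.1 / 0.77 = 41890 W
Therefore the shaft input power required = 41890 W.


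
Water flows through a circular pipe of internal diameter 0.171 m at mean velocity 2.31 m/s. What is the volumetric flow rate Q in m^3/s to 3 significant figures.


Approach: apply the continuity equation for pipe flow, Q = A * v with A = pi*(D/2)^2.
A = pi*(0.171/2)^2 = 0.022966 m^2
Q = 0.022966 * 2.31 = 0.0531 m^3/s
Therefore the volumetric flow rate Q = 0.0531 m^3/s.


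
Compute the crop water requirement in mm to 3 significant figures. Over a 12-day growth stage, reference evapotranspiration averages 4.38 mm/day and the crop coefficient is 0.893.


Approach: apply the crop water requirement relation, CWR = ET0 * Kc * days.
CWR = 4.38 * 0.893 * 12 = 46.9 mm
Therefore the crop water requirement = 46.9 mm.


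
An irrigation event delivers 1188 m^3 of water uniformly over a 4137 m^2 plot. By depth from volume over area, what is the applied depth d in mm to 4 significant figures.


Approach: apply depth from volume over area, d = (V/A)*1000.
d = (1188 / 4137) * 1000 = 287.2 mm
Therefore the applied depth d = 287.2 mm.


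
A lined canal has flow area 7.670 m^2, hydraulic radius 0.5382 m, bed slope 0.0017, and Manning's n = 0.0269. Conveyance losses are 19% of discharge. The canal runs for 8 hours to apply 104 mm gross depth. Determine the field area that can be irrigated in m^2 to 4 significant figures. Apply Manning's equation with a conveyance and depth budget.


Approach: apply Manning's equation with a conveyance and depth budget, Q = (1/n)*A*R^(2/3)*S^(1/2); Q_field = Q*(1-loss); Area = Q_field*t/(d/1000).
Step 1 — canal discharge (Manning's equation):
  Q = (1/0.0269) * 7.670 * 0.5382^(2/3) * 0.0017^(1/2) = 7.77851 m^3/s
Step 2 — delivered flow: Q_field = 7.77851*(1 - 19/100) = 6.30060 m^3/s
Step 3 — volume delivered: V = 6.30060 * 8*3600 = 181457 m^3
Step 4 — area served: A = V / (depth/1000) = 181457 / 0.104 = 1745000 m^2
Therefore the field area that can be irrigated = 1745000 m^2.


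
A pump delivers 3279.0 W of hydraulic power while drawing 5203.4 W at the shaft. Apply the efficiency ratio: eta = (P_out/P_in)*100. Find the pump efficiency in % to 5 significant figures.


eta = (3279.0 / 5203.4) * 100 = 63.016 %
Therefore the pump efficiency = 63.016 %.


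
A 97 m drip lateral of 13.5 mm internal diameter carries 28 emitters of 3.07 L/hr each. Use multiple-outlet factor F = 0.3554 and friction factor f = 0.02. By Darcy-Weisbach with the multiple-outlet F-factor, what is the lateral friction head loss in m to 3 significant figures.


Approach: apply Darcy-Weisbach with the multiple-outlet F-factor, Q = n*q/(3600*1000) m^3/s; v = Q/A; hf = F*f*(L/D)*(v^2/(2g)).
Q = 28*3.07/(3600*1000) = 2.3878e-05 m^3/s
A = pi*(13.5e-3/2)^2 = 1.4314e-04 m^2, so v = Q/A = 0.16682 m/s
hf = 0.3554*0.02*(97/0.0135)*(0.16682^2/(2*9.81)) = 0.0724 m
Therefore the lateral friction head loss = 0.0724 m.


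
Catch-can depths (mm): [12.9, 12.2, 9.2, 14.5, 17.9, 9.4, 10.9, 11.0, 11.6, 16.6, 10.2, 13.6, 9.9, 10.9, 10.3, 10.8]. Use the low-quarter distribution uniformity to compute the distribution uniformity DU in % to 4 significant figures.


Approach: apply the low-quarter distribution uniformity, DU = (mean of lowest quarter of readings / overall mean)*100.
sorted lowest 4 of 16: [9.2, 9.4, 9.9, 10.2] -> mean = 9.67500 mm
overall mean = 11.9938 mm
DU = (9.67500/11.9938)*100 = 80.67 %
Therefore the distribution uniformity DU = 80.67 %.


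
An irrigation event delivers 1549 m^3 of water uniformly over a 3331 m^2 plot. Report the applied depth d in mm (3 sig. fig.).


Approach: apply depth from volume over area, d = (V/A)*1000.
d = (1549 / 3331) * 1000 = 465 mm
Therefore the applied depth d = 465 mm.


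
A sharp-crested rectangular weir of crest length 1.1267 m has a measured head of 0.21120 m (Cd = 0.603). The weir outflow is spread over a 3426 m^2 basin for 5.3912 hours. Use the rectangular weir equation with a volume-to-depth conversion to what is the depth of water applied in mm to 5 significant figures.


Approach: apply the rectangular weir equation with a volume-to-depth conversion, Q = (2/3)*Cd*L*sqrt(2g)*H^1.5; d = Q*t/A * 1000.
Step 1 — weir discharge:
  Q = (2/3)*0.603*1.1267*sqrt(2*9.81)*0.21120^1.5 = 0.1947263 m^3/s
Step 2 — volume: V = 0.1947263 * 5.3912*3600 = 3779.311 m^3
Step 3 — depth: d = V/A * 1000 = 3779.311/3426 * 1000 = 1103.1 mm
Therefore the depth of water applied = 1103.1 mm.


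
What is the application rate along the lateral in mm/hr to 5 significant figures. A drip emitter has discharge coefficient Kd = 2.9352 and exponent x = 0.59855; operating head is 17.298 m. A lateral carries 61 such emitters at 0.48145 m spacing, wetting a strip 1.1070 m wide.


Approach: apply the emitter equation with a lateral mass balance, q = Kd*h^x; Q = n*q; rate = Q/(n*spacing*width).
Step 1 — single emitter flow (q = Kd*h^x):
  q = 2.9352 * 17.298^0.59855 = 16.16740 L/hr
Step 2 — total lateral flow: Q = 61 * 16.16740 = 986.2113 L/hr
Step 3 — wetted area: A = 61 * 0.48145 * 1.1070 = 32.51087 m^2
Step 4 — application rate: Q/A = 986.2113/32.51087 = 30.335 mm/hr
Therefore the application rate along the lateral = 30.335 mm/hr.


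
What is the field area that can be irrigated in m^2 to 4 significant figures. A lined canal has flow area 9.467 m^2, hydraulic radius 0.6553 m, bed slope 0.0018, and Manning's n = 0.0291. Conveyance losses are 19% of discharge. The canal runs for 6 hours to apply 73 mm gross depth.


Approach: apply Manning's equation with a conveyance and depth budget, Q = (1/n)*A*R^(2/3)*S^(1/2); Q_field = Q*(1-loss); Area = Q_field*t/(d/1000).
Step 1 — canal discharge (Manning's equation):
  Q = (1/0.0291) * 9.467 * 0.6553^(2/3) * 0.0018^(1/2) = 10.4132 m^3/s
Step 2 — delivered flow: Q_field = 10.4132*(1 - 19/100) = 8.43466 m^3/s
Step 3 — volume delivered: V = 8.43466 * 6*3600 = 182189 m^3
Step 4 — area served: A = V / (depth/1000) = 182189 / 0.073 = 2496000 m^2
Therefore the field area that can be irrigated = 2496000 m^2.


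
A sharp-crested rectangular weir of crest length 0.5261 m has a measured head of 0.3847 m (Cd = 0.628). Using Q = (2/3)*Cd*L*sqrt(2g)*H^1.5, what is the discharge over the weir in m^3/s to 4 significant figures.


Q = (2/3)*0.628*0.5261*sqrt(2*9.81)*0.3847^1.5 = 0.2328 m^3/s
Therefore the discharge over the weir = 0.2328 m^3/s.


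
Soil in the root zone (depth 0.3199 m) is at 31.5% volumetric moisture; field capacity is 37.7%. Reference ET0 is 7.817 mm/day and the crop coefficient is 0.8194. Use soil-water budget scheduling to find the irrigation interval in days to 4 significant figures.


Approach: apply soil-water budget scheduling, SMD = (FC-theta)/100*depth*1000; ETc = ET0*Kc; interval = SMD/ETc.
Step 1 — soil moisture deficit:
  SMD = (37.7 - 31.5)/100 * 0.3199 * 1000 = 19.8338 mm
Step 2 — daily crop ET (ETc = ET0*Kc):
  ETc = 7.817 * 0.8194 = 6.40525 mm/day
Step 3 — irrigation interval (SMD/ETc):
  interval = 19.8338 / 6.40525 = 3.096 days
Therefore the irrigation interval = 3.096 days.


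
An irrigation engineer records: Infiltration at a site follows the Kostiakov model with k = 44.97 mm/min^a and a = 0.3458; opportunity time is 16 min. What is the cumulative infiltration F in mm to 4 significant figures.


Approach: apply the Kostiakov infiltration equation, F = k*t^a.
F = 44.97 * 16^0.3458 = 117.3 mm
Therefore the cumulative infiltration F = 117.3 mm.


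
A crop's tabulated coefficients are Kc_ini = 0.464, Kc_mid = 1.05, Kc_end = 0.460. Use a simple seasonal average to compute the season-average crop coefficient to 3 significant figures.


Approach: apply a simple seasonal average, Kc_avg = (Kc_ini + Kc_mid + Kc_end)/3.
Kc_avg = (0.464 + 1.05 + 0.460)/3 = 0.658
Therefore the season-average crop coefficient = 0.658.


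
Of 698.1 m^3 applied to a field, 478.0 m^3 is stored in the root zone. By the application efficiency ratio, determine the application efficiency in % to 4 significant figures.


Approach: apply the application efficiency ratio, Ea = (stored/applied)*100.
Ea = (478.0/698.1)*100 = 68.47 %
Therefore the application efficiency = 68.47 %.


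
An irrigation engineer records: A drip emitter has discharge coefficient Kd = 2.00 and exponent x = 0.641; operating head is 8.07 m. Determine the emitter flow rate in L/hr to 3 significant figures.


Approach: apply the emitter characteristic equation, q = Kd * h^x.
q = 2.00 * 8.07^0.641 = 7.63 L/hr
Therefore the emitter flow rate = 7.63 L/hr.
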